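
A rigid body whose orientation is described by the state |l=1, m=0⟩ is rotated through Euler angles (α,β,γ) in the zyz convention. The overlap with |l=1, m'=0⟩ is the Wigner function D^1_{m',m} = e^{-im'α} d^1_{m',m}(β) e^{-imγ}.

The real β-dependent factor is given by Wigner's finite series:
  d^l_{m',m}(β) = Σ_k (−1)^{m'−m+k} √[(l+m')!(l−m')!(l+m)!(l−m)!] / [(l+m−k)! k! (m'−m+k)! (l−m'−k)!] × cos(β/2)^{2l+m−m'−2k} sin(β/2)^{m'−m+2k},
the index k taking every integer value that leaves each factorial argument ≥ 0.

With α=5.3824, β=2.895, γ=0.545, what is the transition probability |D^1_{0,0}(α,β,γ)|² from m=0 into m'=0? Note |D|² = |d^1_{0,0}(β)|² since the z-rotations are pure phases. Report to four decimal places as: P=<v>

P=0.9404

Split into d^1_{0,0}(β=2.895) × two z-phases.
c=cos(2.895/2)=0.122984, s=sin(2.895/2)=0.992409; N=√[1·1·1·1]=1.000000
k: max(0,(0)−(0))=0 … min(1+(0),1−(0))=1
  k=0: (−1)^0·1.0000/(1)·0.1230^2·0.9924^0 = +0.015125
  k=1: (−1)^1·1.0000/(1)·0.1230^0·0.9924^2 = -0.984875
d^1_{0,0}(2.895) = +0.015125 -0.984875 = -0.969750
|D^1_{0,0}|² = |d^1_{0,0}(β)|² = (-0.969750)² = 0.940415 (the z-rotation phases have unit modulus)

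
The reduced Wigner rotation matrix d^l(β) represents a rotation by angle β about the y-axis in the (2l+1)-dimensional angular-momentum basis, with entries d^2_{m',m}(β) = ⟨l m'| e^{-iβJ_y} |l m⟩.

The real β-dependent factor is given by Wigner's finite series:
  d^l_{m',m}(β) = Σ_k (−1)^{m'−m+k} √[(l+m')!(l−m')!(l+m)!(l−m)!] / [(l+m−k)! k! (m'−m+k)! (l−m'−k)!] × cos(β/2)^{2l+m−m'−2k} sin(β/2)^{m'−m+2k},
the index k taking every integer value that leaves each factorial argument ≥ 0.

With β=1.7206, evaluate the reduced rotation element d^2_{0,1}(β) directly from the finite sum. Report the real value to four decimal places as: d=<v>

d=-0.1807

d^2_{0,1}(β=1.7206) via Wigner's sum:
c=cos(1.7206/2)=0.652210, s=sin(1.7206/2)=0.758038; N=√[2·2·6·1]=4.898979
k: max(0,(1)−(0))=1 … min(2+(1),2−(0))=2
  k=1: (−1)^0·4.8990/(2)·0.6522^3·0.7580^1 = +0.515145
  k=2: (−1)^1·4.8990/(2)·0.6522^1·0.7580^3 = -0.695883
d^2_{0,1}(1.7206) = +0.515145 -0.695883 = -0.180739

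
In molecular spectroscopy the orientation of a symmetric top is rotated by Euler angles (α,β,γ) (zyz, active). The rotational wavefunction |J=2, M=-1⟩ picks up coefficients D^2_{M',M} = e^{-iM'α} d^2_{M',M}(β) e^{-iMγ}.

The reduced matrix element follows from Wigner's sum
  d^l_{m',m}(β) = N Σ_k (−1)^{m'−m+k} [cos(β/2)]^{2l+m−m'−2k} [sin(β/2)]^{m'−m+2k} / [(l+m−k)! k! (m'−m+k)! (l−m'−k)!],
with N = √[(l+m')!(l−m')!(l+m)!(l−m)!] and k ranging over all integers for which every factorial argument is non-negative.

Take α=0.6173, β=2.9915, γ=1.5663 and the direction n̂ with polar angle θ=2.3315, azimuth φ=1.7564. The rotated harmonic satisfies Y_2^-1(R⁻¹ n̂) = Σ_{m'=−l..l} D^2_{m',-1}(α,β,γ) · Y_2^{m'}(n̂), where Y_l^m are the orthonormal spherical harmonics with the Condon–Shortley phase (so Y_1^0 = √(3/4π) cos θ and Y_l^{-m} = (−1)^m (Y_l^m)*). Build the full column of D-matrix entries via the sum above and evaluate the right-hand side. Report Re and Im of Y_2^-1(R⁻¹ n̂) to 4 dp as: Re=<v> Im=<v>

Re=0.3690 Im=-0.1121

Need the full column D^2_{m',-1} for m'=−2..2 at α=0.6173, β=2.9915, γ=1.5663.
cos(β/2)=0.074976, sin(β/2)=0.997185
d^2_{-2,-1}: single k=1 term ⇒ +0.000841;  D = -0.000792+0.000281i
d^2_{-1,-1}: k∈[0..1] ⇒ +0.000032 -0.016769 = -0.016738;  D = +0.009627-0.013692i
d^2_{0,-1}: k∈[0..1] ⇒ -0.001029 +0.182106 = +0.181077;  D = +0.000814+0.181075i
d^2_{1,-1}: k∈[0..1] ⇒ +0.016769 -0.988789 = -0.972019;  D = -0.566198-0.790090i
d^2_{2,-1}: single k=0 term ⇒ -0.148689;  D = -0.140584-0.048421i
Y_2^{m'}(θ=2.3315,φ=1.7564) and Σ D·Y over m':
  (-0.0008+0.0003i)·(-0.1889+0.0735i)  (+0.0096-0.0137i)·(+0.0712+0.3792i)  (+0.0008+0.1811i)·(+0.1343+0.0000i)  (-0.5662-0.7901i)·(-0.0712+0.3792i)  (-0.1406-0.0484i)·(-0.1889-0.0735i)
Y_2^-1(R⁻¹ n̂) = +0.369003-0.112068i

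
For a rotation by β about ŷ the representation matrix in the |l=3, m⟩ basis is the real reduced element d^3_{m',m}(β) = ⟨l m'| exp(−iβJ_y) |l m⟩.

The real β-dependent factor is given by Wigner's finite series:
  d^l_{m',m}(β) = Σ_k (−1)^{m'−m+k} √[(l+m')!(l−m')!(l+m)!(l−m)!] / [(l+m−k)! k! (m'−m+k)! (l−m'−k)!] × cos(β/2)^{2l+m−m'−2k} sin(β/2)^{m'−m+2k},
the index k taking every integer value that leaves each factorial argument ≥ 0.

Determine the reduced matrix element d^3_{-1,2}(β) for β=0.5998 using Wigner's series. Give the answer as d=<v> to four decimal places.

d=0.1354

d^3_{-1,2}(β=0.5998) via Wigner's sum:
c=cos(0.5998/2)=0.955366, s=sin(0.5998/2)=0.295425; N=√[2·24·120·1]=75.894664
The bounds max(0,m−m')=3 and min(l+m,l−m')=4 give 2 terms
  k=3: (−1)^0·75.8947/(12)·0.9554^3·0.2954^3 = +0.142193
  k=4: (−1)^1·75.8947/(24)·0.9554^1·0.2954^5 = -0.006798
d^3_{-1,2}(0.5998) = +0.142193 -0.006798 = +0.135395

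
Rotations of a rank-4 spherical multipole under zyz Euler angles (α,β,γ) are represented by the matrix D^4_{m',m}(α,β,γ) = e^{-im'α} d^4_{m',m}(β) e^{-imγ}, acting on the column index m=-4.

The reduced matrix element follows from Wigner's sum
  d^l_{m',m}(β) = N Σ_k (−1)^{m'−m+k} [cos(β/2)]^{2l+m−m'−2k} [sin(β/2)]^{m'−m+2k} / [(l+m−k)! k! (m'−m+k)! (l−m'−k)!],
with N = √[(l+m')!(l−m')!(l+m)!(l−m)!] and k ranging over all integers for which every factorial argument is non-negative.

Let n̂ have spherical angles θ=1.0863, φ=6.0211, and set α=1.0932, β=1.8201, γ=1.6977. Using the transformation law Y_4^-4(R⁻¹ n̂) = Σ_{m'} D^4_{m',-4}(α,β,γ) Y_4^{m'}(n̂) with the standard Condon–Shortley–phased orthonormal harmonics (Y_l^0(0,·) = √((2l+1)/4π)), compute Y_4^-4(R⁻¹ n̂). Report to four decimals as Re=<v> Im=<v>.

Need the full column D^4_{m',-4} for m'=−4..4 at α=1.0932, β=1.8201, γ=1.6977.
cos(β/2)=0.613706, sin(β/2)=0.789534
d^4_{-4,-4}: single k=0 term ⇒ +0.020123;  D = +0.003365-0.019839i
d^4_{-3,-4}: single k=0 term ⇒ -0.073222;  D = +0.058484+0.044057i
d^4_{-2,-4}: single k=0 term ⇒ +0.176232;  D = -0.158873+0.076270i
d^4_{-1,-4}: single k=0 term ⇒ -0.320634;  D = +0.009623-0.320490i
d^4_{0,-4}: single k=0 term ⇒ +0.461185;  D = +0.403033+0.224180i
d^4_{1,-4}: single k=0 term ⇒ -0.530678;  D = -0.442261+0.293299i
d^4_{2,-4}: single k=0 term ⇒ +0.482755;  D = -0.052031-0.479943i
d^4_{3,-4}: single k=0 term ⇒ -0.331973;  D = +0.309555+0.119925i
d^4_{4,-4}: single k=0 term ⇒ +0.150997;  D = -0.113162+0.099972i
Y_4^{m'}(θ=1.0863,φ=6.0211) and Σ D·Y over m':
  (+0.0034-0.0198i)·(+0.1354+0.2352i)  (+0.0585+0.0441i)·(+0.2854+0.2859i)  (-0.1589+0.0763i)·(+0.1176+0.0680i)  (+0.0096-0.3205i)·(-0.2790-0.0748i)  (+0.4030+0.2242i)·(-0.1969+0.0000i)  (-0.4423+0.2933i)·(+0.2790-0.0748i)  (-0.0520-0.4799i)·(+0.1176-0.0680i)  (+0.3096+0.1199i)·(-0.2854+0.2859i)  (-0.1132+0.1000i)·(+0.1354-0.2352i)
Y_4^-4(R⁻¹ n̂) = -0.375299+0.226582i

Re=-0.3753 Im=0.2266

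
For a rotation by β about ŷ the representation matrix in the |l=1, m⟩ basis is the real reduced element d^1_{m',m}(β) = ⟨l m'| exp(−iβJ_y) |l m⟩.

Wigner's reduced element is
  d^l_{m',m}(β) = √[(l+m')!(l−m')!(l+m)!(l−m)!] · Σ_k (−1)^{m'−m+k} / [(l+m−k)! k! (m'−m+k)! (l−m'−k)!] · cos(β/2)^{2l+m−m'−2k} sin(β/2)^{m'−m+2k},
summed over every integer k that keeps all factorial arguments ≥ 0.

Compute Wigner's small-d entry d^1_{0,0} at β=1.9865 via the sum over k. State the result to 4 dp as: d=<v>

d^1_{0,0}(β=1.9865) via Wigner's sum:
Half-angle: c=0.545970, s=0.837805. N=√(1·1·1·1)=1.000000
Admissible k: 0..1 (factorial args all ≥0)
  k=0: (−1)^0·1.0000/(1)·0.5460^2·0.8378^0 = +0.298083
  k=1: (−1)^1·1.0000/(1)·0.5460^0·0.8378^2 = -0.701917
d^1_{0,0}(1.9865) = +0.298083 -0.701917 = -0.403834

d=-0.4038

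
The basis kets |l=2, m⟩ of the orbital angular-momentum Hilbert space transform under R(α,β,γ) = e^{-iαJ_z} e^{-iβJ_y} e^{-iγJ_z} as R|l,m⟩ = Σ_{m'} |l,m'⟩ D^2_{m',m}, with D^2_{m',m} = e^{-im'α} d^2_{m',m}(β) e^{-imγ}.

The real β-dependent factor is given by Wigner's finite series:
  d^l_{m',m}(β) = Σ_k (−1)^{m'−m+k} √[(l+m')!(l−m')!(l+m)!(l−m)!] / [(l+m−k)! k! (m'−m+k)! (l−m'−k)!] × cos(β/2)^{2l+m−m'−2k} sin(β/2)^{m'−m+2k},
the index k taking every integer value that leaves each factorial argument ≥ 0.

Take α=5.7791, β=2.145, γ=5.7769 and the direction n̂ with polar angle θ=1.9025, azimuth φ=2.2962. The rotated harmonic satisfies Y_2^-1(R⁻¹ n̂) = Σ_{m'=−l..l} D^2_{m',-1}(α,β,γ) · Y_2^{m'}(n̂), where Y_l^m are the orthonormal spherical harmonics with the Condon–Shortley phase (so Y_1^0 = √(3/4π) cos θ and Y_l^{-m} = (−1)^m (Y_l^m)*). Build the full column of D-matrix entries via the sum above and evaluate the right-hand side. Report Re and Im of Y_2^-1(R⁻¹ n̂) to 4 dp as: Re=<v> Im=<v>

Need the full column D^2_{m',-1} for m'=−2..2 at α=5.7791, β=2.145, γ=5.7769.
cos(β/2)=0.477930, sin(β/2)=0.878398
d^2_{-2,-1}: single k=1 term ⇒ +0.191785;  D = +0.010800-0.191480i
d^2_{-1,-1}: k∈[0..1] ⇒ +0.052174 -0.528728 = -0.476553;  D = -0.253311+0.403655i
d^2_{0,-1}: k∈[0..1] ⇒ -0.234887 +0.793439 = +0.558552;  D = +0.488483-0.270860i
d^2_{1,-1}: k∈[0..1] ⇒ +0.528728 -0.595341 = -0.066613;  D = -0.066613+0.000147i
d^2_{2,-1}: single k=0 term ⇒ -0.647841;  D = -0.567947-0.311663i
Y_2^{m'}(θ=1.9025,φ=2.2962) and Σ D·Y over m':
  (+0.0108-0.1915i)·(-0.0413+0.3428i)  (-0.2533+0.4037i)·(+0.1578+0.1780i)  (+0.4885-0.2709i)·(-0.2150+0.0000i)  (-0.0666+0.0001i)·(-0.1578+0.1780i)  (-0.5679-0.3117i)·(-0.0413-0.3428i)
Y_2^-1(R⁻¹ n̂) = -0.224553+0.284193i

Re=-0.2246 Im=0.2842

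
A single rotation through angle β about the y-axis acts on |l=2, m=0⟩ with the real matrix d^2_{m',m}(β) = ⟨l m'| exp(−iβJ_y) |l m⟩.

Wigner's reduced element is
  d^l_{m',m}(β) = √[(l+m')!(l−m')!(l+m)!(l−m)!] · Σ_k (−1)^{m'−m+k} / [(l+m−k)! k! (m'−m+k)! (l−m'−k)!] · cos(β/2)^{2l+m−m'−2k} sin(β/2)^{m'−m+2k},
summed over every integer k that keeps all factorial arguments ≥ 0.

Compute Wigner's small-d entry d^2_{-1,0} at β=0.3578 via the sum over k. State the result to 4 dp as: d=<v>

d=0.4018

d^2_{-1,0}(β=0.3578) via Wigner's sum:
Half-angle: c=0.984040, s=0.177947. N=√(1·6·2·2)=4.898979
Admissible k: 1..2 (factorial args all ≥0)
  k=1: (−1)^0·4.8990/(2)·0.9840^3·0.1779^1 = +0.415341
  k=2: (−1)^1·4.8990/(2)·0.9840^1·0.1779^3 = -0.013582
d^2_{-1,0}(0.3578) = +0.415341 -0.013582 = +0.401759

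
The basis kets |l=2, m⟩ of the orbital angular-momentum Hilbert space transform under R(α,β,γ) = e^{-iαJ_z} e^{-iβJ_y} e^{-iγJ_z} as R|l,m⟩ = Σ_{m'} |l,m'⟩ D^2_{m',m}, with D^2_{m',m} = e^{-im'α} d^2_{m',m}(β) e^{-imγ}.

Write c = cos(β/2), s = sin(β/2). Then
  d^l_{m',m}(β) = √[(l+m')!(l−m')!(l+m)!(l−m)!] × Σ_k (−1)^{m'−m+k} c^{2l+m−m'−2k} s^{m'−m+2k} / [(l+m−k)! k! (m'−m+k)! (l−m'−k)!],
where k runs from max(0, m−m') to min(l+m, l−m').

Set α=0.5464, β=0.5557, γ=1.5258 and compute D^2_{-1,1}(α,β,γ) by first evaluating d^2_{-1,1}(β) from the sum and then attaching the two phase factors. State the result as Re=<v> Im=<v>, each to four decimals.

Re=0.1132 Im=-0.1686

D^2_{-1,1}(0.5464,0.5557,1.5258) = e^{-i·-1·0.5464}·d^2_{-1,1}(0.5557)·e^{-i·1·1.5258}. Compute d first:
c=cos(0.5557/2)=0.961647, s=sin(0.5557/2)=0.274289; N=√[1·6·6·1]=6.000000
The bounds max(0,m−m')=2 and min(l+m,l−m')=3 give 2 terms
  k=2: (−1)^0·6.0000/(2)·0.9616^2·0.2743^2 = +0.208722
  k=3: (−1)^1·6.0000/(6)·0.9616^0·0.2743^4 = -0.005660
d^2_{-1,1}(0.5557) = +0.208722 -0.005660 = +0.203062
Phases: e^{-i·(-1)·0.5464}=+0.854401+0.519615i, e^{-i·(1)·1.5258}=+0.044981-0.998988i ⇒ D=+0.113211-0.168575i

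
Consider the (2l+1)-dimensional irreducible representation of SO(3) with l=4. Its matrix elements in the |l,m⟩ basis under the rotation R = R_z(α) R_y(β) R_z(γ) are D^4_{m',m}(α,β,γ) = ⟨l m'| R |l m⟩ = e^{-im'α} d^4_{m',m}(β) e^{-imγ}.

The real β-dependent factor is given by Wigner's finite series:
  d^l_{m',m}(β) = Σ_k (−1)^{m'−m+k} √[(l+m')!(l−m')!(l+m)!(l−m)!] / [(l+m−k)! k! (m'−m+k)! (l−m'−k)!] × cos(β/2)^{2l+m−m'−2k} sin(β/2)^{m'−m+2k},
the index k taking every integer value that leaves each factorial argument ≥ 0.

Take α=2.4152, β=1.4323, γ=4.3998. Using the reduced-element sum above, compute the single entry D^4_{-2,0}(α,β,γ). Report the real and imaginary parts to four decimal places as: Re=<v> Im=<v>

Re=-0.0396 Im=0.3337

First d^4_{-2,0}(β=1.4323), then the phase factors e^{-i(-2)α} and e^{-i(0)γ}:
Half-angle: c=0.754339, s=0.656485. N=√(2·720·24·24)=910.735966
k: max(0,(0)−(-2))=2 … min(4+(0),4−(-2))=4
  k=2: (−1)^0·910.7360/(96)·0.7543^6·0.6565^2 = +0.753303
  k=3: (−1)^1·910.7360/(36)·0.7543^4·0.6565^4 = -1.521444
  k=4: (−1)^2·910.7360/(96)·0.7543^2·0.6565^6 = +0.432120
d^4_{-2,0}(1.4323) = +0.753303 -1.521444 +0.432120 = -0.336020
Phases: e^{-i·(-2)·2.4152}=+0.117737-0.993045i, e^{-i·(0)·4.3998}=+1.000000+0.000000i ⇒ D=-0.039562+0.333683i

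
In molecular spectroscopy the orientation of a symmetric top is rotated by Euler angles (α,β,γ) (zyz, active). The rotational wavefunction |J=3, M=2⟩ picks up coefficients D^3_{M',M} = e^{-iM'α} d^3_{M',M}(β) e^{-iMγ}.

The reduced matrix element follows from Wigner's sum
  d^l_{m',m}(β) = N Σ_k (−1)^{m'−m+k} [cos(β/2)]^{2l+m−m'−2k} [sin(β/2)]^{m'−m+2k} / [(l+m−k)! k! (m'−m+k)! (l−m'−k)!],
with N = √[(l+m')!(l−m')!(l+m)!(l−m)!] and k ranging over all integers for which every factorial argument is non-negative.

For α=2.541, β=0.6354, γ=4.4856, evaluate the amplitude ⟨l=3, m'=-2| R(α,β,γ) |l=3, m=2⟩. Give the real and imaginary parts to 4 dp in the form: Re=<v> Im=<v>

Re=-0.0308 Im=0.0286

First d^3_{-2,2}(β=0.6354), then the phase factors e^{-i(-2)α} and e^{-i(2)γ}:
With c≡cos(β/2)=0.949956 and s≡sin(β/2)=0.312382, N=[1·120·120·1]^{1/2}=120.000000
The bounds max(0,m−m')=4 and min(l+m,l−m')=5 give 2 terms
  k=4: (−1)^0·120.0000/(24)·0.9500^2·0.3124^4 = +0.042966
  k=5: (−1)^1·120.0000/(120)·0.9500^0·0.3124^6 = -0.000929
d^3_{-2,2}(0.6354) = +0.042966 -0.000929 = +0.042037
Attach z-rotation phases: D = e^{-i(-2)(2.541)}·(+0.042037)·e^{-i(2)(4.4856)} = -0.030826+0.028580i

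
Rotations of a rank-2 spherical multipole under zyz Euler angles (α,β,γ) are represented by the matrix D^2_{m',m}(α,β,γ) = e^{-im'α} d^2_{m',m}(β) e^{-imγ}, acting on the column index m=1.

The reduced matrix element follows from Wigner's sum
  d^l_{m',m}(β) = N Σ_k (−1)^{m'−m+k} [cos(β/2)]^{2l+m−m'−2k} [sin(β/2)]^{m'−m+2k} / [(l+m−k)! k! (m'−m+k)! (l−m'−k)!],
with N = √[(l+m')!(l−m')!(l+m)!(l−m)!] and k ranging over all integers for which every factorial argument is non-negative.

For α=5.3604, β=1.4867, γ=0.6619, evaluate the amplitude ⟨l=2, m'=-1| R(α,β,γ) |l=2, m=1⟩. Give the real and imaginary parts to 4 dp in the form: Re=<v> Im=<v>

Re=-0.0074 Im=-0.5349

First d^2_{-1,1}(β=1.4867), then the phase factors e^{-i(-1)α} and e^{-i(1)γ}:
Half-angle: c=0.736206, s=0.676758. N=√(1·6·6·1)=6.000000
k: max(0,(1)−(-1))=2 … min(2+(1),2−(-1))=3
  k=2: (−1)^0·6.0000/(2)·0.7362^2·0.6768^2 = +0.744708
  k=3: (−1)^1·6.0000/(6)·0.7362^0·0.6768^4 = -0.209765
d^2_{-1,1}(1.4867) = +0.744708 -0.209765 = +0.534943
Attach z-rotation phases: D = e^{-i(-1)(5.3604)}·(+0.534943)·e^{-i(1)(0.6619)} = -0.007430-0.534891i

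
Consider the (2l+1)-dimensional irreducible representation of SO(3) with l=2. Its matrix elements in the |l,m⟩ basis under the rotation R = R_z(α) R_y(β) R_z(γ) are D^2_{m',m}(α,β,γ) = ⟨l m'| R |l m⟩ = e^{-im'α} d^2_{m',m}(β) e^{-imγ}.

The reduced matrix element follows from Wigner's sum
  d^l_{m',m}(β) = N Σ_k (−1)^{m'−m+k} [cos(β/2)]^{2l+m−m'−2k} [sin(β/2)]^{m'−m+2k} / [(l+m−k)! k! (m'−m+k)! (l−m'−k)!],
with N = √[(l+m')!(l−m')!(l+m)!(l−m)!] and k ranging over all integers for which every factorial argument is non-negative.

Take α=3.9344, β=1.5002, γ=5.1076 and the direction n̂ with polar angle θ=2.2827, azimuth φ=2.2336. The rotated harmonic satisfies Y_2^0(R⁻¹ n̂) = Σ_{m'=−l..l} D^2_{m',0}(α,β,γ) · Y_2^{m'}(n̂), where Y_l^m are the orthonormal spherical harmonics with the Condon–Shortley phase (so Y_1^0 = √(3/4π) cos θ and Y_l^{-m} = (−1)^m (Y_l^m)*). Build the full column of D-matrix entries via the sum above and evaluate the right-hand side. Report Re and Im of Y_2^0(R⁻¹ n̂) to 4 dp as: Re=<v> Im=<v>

Need the full column D^2_{m',0} for m'=−2..2 at α=3.9344, β=1.5002, γ=5.1076.
cos(β/2)=0.731621, sin(β/2)=0.681712
d^2_{-2,0}: single k=2 term ⇒ +0.609326;  D = -0.009029+0.609259i
d^2_{-1,0}: k∈[1..2] ⇒ +0.653935 -0.567759 = +0.086175;  D = -0.060482-0.061385i
d^2_{0,0}: k∈[0..2] ⇒ +0.286513 -0.995024 +0.215975 = -0.492537;  D = -0.492537+0.000000i
d^2_{1,0}: k∈[0..1] ⇒ -0.653935 +0.567759 = -0.086175;  D = +0.060482-0.061385i
d^2_{2,0}: single k=0 term ⇒ +0.609326;  D = -0.009029-0.609259i
Y_2^{m'}(θ=2.2827,φ=2.2336) and Σ D·Y over m':
  (-0.0090+0.6093i)·(-0.0537+0.2148i)  (-0.0605-0.0614i)·(+0.2351+0.3012i)  (-0.4925+0.0000i)·(+0.0884+0.0000i)  (+0.0605-0.0614i)·(-0.2351+0.3012i)  (-0.0090-0.6093i)·(-0.0537-0.2148i)
Y_2^0(R⁻¹ n̂) = -0.295775+0.000000i

Re=-0.2958 Im=0.0000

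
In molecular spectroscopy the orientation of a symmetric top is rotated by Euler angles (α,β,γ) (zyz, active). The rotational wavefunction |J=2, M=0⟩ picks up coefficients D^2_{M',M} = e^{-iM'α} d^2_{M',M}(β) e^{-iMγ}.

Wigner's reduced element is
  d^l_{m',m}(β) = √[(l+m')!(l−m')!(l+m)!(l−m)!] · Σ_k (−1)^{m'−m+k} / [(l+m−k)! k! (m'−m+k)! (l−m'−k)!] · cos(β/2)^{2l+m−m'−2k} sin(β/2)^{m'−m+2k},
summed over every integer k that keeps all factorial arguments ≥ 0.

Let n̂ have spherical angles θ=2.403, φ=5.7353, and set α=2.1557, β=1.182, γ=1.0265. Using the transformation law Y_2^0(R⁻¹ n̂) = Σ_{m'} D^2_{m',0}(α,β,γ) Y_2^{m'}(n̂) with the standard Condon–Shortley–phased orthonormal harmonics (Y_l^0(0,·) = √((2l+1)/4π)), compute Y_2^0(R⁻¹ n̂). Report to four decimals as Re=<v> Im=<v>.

Need the full column D^2_{m',0} for m'=−2..2 at α=2.1557, β=1.182, γ=1.0265.
cos(β/2)=0.830384, sin(β/2)=0.557192
d^2_{-2,0}: single k=2 term ⇒ +0.524376;  D = -0.204679-0.482780i
d^2_{-1,0}: k∈[1..2] ⇒ +0.781478 -0.351859 = +0.429620;  D = -0.237201+0.358202i
d^2_{0,0}: k∈[0..2] ⇒ +0.475462 -0.856302 +0.096387 = -0.284453;  D = -0.284453+0.000000i
d^2_{1,0}: k∈[0..1] ⇒ -0.781478 +0.351859 = -0.429620;  D = +0.237201+0.358202i
d^2_{2,0}: single k=0 term ⇒ +0.524376;  D = -0.204679+0.482780i
Y_2^{m'}(θ=2.403,φ=5.7353) and Σ D·Y over m':
  (-0.2047-0.4828i)·(+0.0801+0.1557i)  (-0.2372+0.3582i)·(-0.3283-0.2003i)  (-0.2845+0.0000i)·(+0.2019+0.0000i)  (+0.2372+0.3582i)·(+0.3283-0.2003i)  (-0.2047+0.4828i)·(+0.0801-0.1557i)
Y_2^0(R⁻¹ n̂) = +0.359374+0.000000i

Re=0.3594 Im=0.0000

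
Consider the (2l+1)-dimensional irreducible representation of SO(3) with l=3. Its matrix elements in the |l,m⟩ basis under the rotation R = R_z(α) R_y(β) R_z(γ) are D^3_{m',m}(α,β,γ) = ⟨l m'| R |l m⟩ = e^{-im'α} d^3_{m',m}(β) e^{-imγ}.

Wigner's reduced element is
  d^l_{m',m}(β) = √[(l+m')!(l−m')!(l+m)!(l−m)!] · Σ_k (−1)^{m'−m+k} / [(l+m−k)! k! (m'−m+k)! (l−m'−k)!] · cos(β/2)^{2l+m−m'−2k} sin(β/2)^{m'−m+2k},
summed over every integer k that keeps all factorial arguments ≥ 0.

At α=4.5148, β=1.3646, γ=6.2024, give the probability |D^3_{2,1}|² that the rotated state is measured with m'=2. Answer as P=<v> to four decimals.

P=0.0323

Split into d^3_{2,1}(β=1.3646) × two z-phases.
With c≡cos(β/2)=0.776124 and s≡sin(β/2)=0.630580, N=[120·1·24·2]^{1/2}=75.894664
Admissible k: 0..1 (factorial args all ≥0)
  k=0: (−1)^1·75.8947/(24)·0.7761^5·0.6306^1 = -0.561561
  k=1: (−1)^2·75.8947/(12)·0.7761^3·0.6306^3 = +0.741386
d^3_{2,1}(1.3646) = -0.561561 +0.741386 = +0.179825
|D^3_{2,1}|² = |d^3_{2,1}(β)|² = (+0.179825)² = 0.032337 (the z-rotation phases have unit modulus)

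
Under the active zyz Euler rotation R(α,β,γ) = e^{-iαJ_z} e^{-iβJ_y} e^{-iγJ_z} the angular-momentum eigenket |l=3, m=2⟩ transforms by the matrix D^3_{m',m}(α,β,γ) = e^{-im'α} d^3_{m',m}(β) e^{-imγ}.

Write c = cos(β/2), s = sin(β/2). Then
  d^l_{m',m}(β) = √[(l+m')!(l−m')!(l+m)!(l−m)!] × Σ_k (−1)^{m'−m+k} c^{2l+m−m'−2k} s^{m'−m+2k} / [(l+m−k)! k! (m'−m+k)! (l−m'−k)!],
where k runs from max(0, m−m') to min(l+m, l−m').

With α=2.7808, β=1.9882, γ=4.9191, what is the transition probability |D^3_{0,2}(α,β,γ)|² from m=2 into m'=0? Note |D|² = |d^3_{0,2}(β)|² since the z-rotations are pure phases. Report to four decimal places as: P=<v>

Split into d^3_{0,2}(β=1.9882) × two z-phases.
With c≡cos(β/2)=0.545258 and s≡sin(β/2)=0.838269, N=[6·6·120·1]^{1/2}=65.726707
The bounds max(0,m−m')=2 and min(l+m,l−m')=3 give 2 terms
  k=2: (−1)^0·65.7267/(12)·0.5453^4·0.8383^2 = +0.340200
  k=3: (−1)^1·65.7267/(12)·0.5453^2·0.8383^4 = -0.804075
d^3_{0,2}(1.9882) = +0.340200 -0.804075 = -0.463876
|D^3_{0,2}|² = |d^3_{0,2}(β)|² = (-0.463876)² = 0.215181 (the z-rotation phases have unit modulus)

P=0.2152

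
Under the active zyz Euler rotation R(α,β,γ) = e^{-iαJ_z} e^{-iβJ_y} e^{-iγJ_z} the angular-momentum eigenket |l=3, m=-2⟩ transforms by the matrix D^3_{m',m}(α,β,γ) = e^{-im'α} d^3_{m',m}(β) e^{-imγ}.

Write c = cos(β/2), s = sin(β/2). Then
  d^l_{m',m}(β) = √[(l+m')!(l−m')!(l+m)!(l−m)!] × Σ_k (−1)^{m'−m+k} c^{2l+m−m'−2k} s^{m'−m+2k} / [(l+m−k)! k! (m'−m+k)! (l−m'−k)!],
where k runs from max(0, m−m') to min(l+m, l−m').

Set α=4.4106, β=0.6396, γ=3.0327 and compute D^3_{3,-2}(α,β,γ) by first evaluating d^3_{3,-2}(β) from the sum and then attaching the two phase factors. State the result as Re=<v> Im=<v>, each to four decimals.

D^3_{3,-2}(4.4106,0.6396,3.0327) = e^{-i·3·4.4106}·d^3_{3,-2}(0.6396)·e^{-i·-2·3.0327}. Compute d first:
With c≡cos(β/2)=0.949298 and s≡sin(β/2)=0.314377, N=[720·1·1·120]^{1/2}=293.938769
k∈{0} keeps every argument non-negative
  k=0: (−1)^5·293.9388/(120)·0.9493^1·0.3144^5 = -0.007141
d^3_{3,-2}(0.6396) = -0.007141
D = (+0.786652-0.617397i)·(-0.007141)·(+0.976378-0.216068i) = -0.004532+0.005518i

Re=-0.0045 Im=0.0055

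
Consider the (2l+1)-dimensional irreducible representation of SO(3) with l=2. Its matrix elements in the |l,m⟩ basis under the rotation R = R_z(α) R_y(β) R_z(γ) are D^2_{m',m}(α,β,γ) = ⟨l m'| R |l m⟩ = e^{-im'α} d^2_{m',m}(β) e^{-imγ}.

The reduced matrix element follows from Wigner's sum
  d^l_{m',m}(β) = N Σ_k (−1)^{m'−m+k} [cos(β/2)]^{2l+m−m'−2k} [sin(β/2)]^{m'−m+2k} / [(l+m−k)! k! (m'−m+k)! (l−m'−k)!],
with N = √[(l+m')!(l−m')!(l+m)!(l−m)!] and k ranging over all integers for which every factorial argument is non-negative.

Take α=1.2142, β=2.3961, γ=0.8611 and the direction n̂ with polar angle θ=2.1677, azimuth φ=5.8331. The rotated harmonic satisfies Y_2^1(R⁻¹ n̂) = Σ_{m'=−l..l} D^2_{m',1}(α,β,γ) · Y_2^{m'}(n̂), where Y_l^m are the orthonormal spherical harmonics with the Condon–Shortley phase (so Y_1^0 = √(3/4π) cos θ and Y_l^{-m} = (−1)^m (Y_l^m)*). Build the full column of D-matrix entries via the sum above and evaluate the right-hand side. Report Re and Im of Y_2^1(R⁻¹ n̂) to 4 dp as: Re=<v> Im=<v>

Need the full column D^2_{m',1} for m'=−2..2 at α=1.2142, β=2.3961, γ=0.8611.
cos(β/2)=0.364175, sin(β/2)=0.931331
d^2_{-2,1}: single k=3 term ⇒ +0.588371;  D = +0.002057+0.588368i
d^2_{-1,1}: k∈[2..3] ⇒ +0.345103 -0.752343 = -0.407240;  D = -0.382115-0.140827i
d^2_{0,1}: k∈[1..2] ⇒ +0.110181 -0.720605 = -0.610423;  D = -0.397754+0.463042i
d^2_{1,1}: k∈[0..1] ⇒ +0.017589 -0.345103 = -0.327514;  D = +0.158311+0.286710i
d^2_{2,1}: single k=0 term ⇒ -0.089963;  D = +0.088980-0.013258i
Y_2^{m'}(θ=2.1677,φ=5.8331) and Σ D·Y over m':
  (+0.0021+0.5884i)·(+0.1642+0.2070i)  (-0.3821-0.1408i)·(-0.3234-0.1562i)  (-0.3978+0.4630i)·(-0.0165+0.0000i)  (+0.1583+0.2867i)·(+0.3234-0.1562i)  (+0.0890-0.0133i)·(+0.1642-0.2070i)
Y_2^1(R⁻¹ n̂) = +0.094511+0.242053i

Re=0.0945 Im=0.2421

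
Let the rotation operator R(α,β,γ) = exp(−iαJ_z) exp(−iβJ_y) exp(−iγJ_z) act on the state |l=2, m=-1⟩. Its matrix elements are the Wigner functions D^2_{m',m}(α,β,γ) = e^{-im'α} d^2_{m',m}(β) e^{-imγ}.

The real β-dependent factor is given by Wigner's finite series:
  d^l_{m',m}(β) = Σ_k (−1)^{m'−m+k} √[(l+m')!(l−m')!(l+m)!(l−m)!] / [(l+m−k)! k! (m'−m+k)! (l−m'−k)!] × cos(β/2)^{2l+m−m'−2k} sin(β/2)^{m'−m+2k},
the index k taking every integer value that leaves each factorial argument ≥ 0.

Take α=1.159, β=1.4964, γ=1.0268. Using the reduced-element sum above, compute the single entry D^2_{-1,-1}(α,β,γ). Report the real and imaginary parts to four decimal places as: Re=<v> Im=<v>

First d^2_{-1,-1}(β=1.4964), then the phase factors e^{-i(-1)α} and e^{-i(-1)γ}:
Half-angle: c=0.732915, s=0.680321. N=√(1·6·1·6)=6.000000
k: max(0,(-1)−(-1))=0 … min(2+(-1),2−(-1))=1
  k=0: (−1)^0·6.0000/(6)·0.7329^4·0.6803^0 = +0.288545
  k=1: (−1)^1·6.0000/(2)·0.7329^2·0.6803^2 = -0.745857
d^2_{-1,-1}(1.4964) = +0.288545 -0.745857 = -0.457312
Attach z-rotation phases: D = e^{-i(-1)(1.159)}·(-0.457312)·e^{-i(-1)(1.0268)} = +0.263851-0.373519i

Re=0.2639 Im=-0.3735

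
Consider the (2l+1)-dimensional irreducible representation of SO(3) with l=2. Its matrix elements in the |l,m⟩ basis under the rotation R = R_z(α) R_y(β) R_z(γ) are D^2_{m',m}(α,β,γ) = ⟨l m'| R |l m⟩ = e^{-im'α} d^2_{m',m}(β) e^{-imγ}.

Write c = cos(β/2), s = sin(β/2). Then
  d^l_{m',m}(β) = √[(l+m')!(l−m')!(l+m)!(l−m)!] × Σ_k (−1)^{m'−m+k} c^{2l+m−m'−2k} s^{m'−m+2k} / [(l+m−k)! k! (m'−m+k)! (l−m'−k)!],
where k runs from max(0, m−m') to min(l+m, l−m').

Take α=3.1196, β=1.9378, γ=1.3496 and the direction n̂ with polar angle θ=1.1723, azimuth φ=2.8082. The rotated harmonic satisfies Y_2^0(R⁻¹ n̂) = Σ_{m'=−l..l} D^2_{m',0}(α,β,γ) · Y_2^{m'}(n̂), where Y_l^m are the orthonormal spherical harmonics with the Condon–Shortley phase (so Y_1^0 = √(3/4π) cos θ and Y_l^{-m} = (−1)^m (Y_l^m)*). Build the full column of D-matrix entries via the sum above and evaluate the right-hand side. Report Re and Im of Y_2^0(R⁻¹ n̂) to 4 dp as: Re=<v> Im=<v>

Need the full column D^2_{m',0} for m'=−2..2 at α=3.1196, β=1.9378, γ=1.3496.
cos(β/2)=0.566207, sin(β/2)=0.824263
d^2_{-2,0}: single k=2 term ⇒ +0.533528;  D = +0.533012-0.023460i
d^2_{-1,0}: k∈[1..2] ⇒ +0.366494 -0.776691 = -0.410198;  D = +0.410099-0.009021i
d^2_{0,0}: k∈[0..2] ⇒ +0.102778 -0.871248 +0.461598 = -0.306872;  D = -0.306872+0.000000i
d^2_{1,0}: k∈[0..1] ⇒ -0.366494 +0.776691 = +0.410198;  D = -0.410099-0.009021i
d^2_{2,0}: single k=0 term ⇒ +0.533528;  D = +0.533012+0.023460i
Y_2^{m'}(θ=1.1723,φ=2.8082) and Σ D·Y over m':
  (+0.5330-0.0235i)·(+0.2578+0.2029i)  (+0.4101-0.0090i)·(-0.2611-0.0904i)  (-0.3069+0.0000i)·(-0.1729+0.0000i)  (-0.4101-0.0090i)·(+0.2611-0.0904i)  (+0.5330+0.0235i)·(+0.2578-0.2029i)
Y_2^0(R⁻¹ n̂) = +0.121685+0.000000i

Re=0.1217 Im=0.0000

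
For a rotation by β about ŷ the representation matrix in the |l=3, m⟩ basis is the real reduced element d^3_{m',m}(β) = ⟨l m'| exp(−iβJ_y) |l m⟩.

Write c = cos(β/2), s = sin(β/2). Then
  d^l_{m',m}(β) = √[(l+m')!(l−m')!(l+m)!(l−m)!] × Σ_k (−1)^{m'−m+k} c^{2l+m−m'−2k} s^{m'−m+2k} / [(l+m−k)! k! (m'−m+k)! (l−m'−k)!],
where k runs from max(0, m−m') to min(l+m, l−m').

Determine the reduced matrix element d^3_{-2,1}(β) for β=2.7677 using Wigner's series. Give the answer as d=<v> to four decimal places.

d=-0.4998

d^3_{-2,1}(β=2.7677) via Wigner's sum:
With c≡cos(β/2)=0.185859 and s≡sin(β/2)=0.982576, N=[1·120·24·2]^{1/2}=75.894664
Admissible k: 3..4 (factorial args all ≥0)
  k=3: (−1)^0·75.8947/(12)·0.1859^3·0.9826^3 = +0.038520
  k=4: (−1)^1·75.8947/(24)·0.1859^1·0.9826^5 = -0.538289
d^3_{-2,1}(2.7677) = +0.038520 -0.538289 = -0.499770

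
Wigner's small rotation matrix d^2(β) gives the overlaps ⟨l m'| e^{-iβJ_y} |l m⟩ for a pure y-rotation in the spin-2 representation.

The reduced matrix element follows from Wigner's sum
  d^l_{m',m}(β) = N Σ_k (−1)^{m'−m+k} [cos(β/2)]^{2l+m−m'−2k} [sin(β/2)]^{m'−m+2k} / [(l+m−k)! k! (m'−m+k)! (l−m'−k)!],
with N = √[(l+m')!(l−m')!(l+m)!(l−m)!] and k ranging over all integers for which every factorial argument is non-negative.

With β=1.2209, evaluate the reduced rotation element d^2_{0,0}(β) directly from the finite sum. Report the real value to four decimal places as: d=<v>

d=-0.3237

d^2_{0,0}(β=1.2209) via Wigner's sum:
Half-angle: c=0.819390, s=0.573236. N=√(2·2·2·2)=4.000000
The bounds max(0,m−m')=0 and min(l+m,l−m')=2 give 3 terms
  k=0: (−1)^0·4.0000/(4)·0.8194^4·0.5732^0 = +0.450778
  k=1: (−1)^1·4.0000/(1)·0.8194^2·0.5732^2 = -0.882488
  k=2: (−1)^2·4.0000/(4)·0.8194^0·0.5732^4 = +0.107978
d^2_{0,0}(1.2209) = +0.450778 -0.882488 +0.107978 = -0.323732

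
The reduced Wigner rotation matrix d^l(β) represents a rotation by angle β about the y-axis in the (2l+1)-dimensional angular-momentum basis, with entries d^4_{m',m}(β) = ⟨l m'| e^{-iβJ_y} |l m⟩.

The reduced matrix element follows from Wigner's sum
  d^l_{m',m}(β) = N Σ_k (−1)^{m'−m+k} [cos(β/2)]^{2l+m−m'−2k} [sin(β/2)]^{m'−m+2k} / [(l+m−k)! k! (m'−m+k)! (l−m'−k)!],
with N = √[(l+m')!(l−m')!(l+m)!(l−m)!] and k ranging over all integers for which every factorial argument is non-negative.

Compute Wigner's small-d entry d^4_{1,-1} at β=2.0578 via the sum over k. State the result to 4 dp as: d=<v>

d^4_{1,-1}(β=2.0578) via Wigner's sum:
c=cos(2.0578/2)=0.515762, s=sin(2.0578/2)=0.856732; N=√[120·6·6·120]=720.000000
Admissible k: 0..3 (factorial args all ≥0)
  k=0: (−1)^2·720.0000/(72)·0.5158^6·0.8567^2 = +0.138161
  k=1: (−1)^3·720.0000/(24)·0.5158^4·0.8567^4 = -1.143661
  k=2: (−1)^4·720.0000/(48)·0.5158^2·0.8567^6 = +1.577828
  k=3: (−1)^5·720.0000/(720)·0.5158^0·0.8567^8 = -0.290242
d^4_{1,-1}(2.0578) = +0.138161 -1.143661 +1.577828 -0.290242 = +0.282085

d=0.2821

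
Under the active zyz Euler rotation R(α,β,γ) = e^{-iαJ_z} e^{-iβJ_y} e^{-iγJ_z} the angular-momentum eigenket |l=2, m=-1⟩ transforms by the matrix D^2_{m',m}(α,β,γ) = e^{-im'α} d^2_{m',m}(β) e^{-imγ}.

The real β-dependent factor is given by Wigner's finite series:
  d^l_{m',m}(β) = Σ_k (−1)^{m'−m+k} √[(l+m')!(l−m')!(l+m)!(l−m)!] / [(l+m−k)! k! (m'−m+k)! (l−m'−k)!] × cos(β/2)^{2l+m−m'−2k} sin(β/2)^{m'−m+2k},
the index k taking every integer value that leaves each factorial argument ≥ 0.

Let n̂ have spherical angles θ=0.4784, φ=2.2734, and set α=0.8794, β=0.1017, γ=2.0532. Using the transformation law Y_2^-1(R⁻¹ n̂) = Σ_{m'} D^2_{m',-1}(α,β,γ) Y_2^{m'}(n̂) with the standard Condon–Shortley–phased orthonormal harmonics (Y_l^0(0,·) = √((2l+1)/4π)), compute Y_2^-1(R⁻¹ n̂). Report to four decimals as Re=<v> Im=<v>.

Need the full column D^2_{m',-1} for m'=−2..2 at α=0.8794, β=0.1017, γ=2.0532.
cos(β/2)=0.998707, sin(β/2)=0.050828
d^2_{-2,-1}: single k=1 term ⇒ +0.101262;  D = -0.079346-0.062915i
d^2_{-1,-1}: k∈[0..1] ⇒ +0.994840 -0.007730 = +0.987109;  D = -0.965630+0.204800i
d^2_{0,-1}: k∈[0..1] ⇒ -0.124021 +0.000321 = -0.123699;  D = +0.057385-0.109583i
d^2_{1,-1}: k∈[0..1] ⇒ +0.007730 -0.000007 = +0.007724;  D = +0.002986+0.007123i
d^2_{2,-1}: single k=0 term ⇒ -0.000262;  D = -0.000251-0.000076i
Y_2^{m'}(θ=0.4784,φ=2.2734) and Σ D·Y over m':
  (-0.0793-0.0629i)·(-0.0135+0.0807i)  (-0.9656+0.2048i)·(-0.2040-0.2409i)  (+0.0574-0.1096i)·(+0.4303+0.0000i)  (+0.0030+0.0071i)·(+0.2040-0.2409i)  (-0.0003-0.0001i)·(-0.0135-0.0807i)
Y_2^-1(R⁻¹ n̂) = +0.279520+0.138930i

Re=0.2795 Im=0.1389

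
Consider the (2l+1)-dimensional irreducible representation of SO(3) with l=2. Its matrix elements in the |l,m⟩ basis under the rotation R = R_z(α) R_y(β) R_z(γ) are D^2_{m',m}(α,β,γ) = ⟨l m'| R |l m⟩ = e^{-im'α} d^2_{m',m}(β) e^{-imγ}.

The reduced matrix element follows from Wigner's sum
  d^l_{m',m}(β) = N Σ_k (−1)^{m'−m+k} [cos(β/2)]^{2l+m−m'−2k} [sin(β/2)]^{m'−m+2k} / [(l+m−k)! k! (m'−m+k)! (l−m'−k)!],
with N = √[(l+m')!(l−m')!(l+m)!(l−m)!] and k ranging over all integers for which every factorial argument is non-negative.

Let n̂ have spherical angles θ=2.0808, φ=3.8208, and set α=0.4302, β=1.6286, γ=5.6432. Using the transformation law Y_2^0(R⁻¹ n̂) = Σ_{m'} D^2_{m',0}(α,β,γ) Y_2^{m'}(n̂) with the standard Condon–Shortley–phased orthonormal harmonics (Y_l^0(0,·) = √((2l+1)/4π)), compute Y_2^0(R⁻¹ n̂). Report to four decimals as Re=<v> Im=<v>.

Need the full column D^2_{m',0} for m'=−2..2 at α=0.4302, β=1.6286, γ=5.6432.
cos(β/2)=0.686378, sin(β/2)=0.727245
d^2_{-2,0}: single k=2 term ⇒ +0.610329;  D = +0.398016+0.462692i
d^2_{-1,0}: k∈[1..2] ⇒ +0.576031 -0.646668 = -0.070637;  D = -0.064201-0.029459i
d^2_{0,0}: k∈[0..2] ⇒ +0.221949 -0.996662 +0.279720 = -0.494994;  D = -0.494994+0.000000i
d^2_{1,0}: k∈[0..1] ⇒ -0.576031 +0.646668 = +0.070637;  D = +0.064201-0.029459i
d^2_{2,0}: single k=0 term ⇒ +0.610329;  D = +0.398016-0.462692i
Y_2^{m'}(θ=2.0808,φ=3.8208) and Σ D·Y over m':
  (+0.3980+0.4627i)·(+0.0620-0.2876i)  (-0.0642-0.0295i)·(+0.2561-0.2068i)  (-0.4950+0.0000i)·(-0.0899+0.0000i)  (+0.0642-0.0295i)·(-0.2561-0.2068i)  (+0.3980-0.4627i)·(+0.0620+0.2876i)
Y_2^0(R⁻¹ n̂) = +0.314948+0.000000i

Re=0.3149 Im=0.0000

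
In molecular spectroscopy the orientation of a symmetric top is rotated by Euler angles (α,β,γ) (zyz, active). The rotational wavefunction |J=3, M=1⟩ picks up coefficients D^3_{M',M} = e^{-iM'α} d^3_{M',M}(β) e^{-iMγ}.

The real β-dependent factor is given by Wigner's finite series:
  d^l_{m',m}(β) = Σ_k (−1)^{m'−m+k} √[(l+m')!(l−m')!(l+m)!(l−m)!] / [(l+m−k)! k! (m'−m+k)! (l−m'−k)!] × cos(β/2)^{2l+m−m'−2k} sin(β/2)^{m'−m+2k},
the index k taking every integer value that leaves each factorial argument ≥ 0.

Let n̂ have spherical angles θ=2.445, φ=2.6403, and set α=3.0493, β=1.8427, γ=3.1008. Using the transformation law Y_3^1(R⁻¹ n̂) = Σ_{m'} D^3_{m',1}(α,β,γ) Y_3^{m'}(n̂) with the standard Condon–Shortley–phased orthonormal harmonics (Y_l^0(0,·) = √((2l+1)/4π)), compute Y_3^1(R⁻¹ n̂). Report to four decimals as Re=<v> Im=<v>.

Re=0.3795 Im=-0.1486

Need the full column D^3_{m',1} for m'=−3..3 at α=3.0493, β=1.8427, γ=3.1008.
cos(β/2)=0.604746, sin(β/2)=0.796419
d^3_{-3,1}: single k=4 term ⇒ +0.569845;  D = +0.554038-0.133286i
d^3_{-2,1}: k∈[3..4] ⇒ +0.706598 -0.612745 = +0.093853;  D = -0.092884+0.013449i
d^3_{-1,1}: k∈[2..4] ⇒ +0.509008 -1.177067 +0.255181 = -0.412878;  D = -0.412330+0.021254i
d^3_{0,1}: k∈[1..3] ⇒ +0.223149 -1.161059 +0.671229 = -0.266681;  D = +0.266459+0.010876i
d^3_{1,1}: k∈[0..2] ⇒ +0.048914 -0.678678 +0.882800 = +0.253037;  D = +0.250799+0.033576i
d^3_{2,1}: k∈[0..1] ⇒ -0.203706 +0.706598 = +0.502892;  D = -0.490173-0.112384i
d^3_{3,1}: single k=0 term ⇒ +0.328563;  D = +0.312124+0.102628i
Y_3^{m'}(θ=2.445,φ=2.6403) and Σ D·Y over m':
  (+0.5540-0.1333i)·(-0.0074-0.1100i)  (-0.0929+0.0134i)·(-0.1737-0.2720i)  (-0.4123+0.0213i)·(-0.3531-0.1935i)  (+0.2665+0.0109i)·(+0.0167+0.0000i)  (+0.2508+0.0336i)·(+0.3531-0.1935i)  (-0.4902-0.1124i)·(-0.1737+0.2720i)  (+0.3121+0.1026i)·(+0.0074-0.1100i)
Y_3^1(R⁻¹ n̂) = +0.379516-0.148592i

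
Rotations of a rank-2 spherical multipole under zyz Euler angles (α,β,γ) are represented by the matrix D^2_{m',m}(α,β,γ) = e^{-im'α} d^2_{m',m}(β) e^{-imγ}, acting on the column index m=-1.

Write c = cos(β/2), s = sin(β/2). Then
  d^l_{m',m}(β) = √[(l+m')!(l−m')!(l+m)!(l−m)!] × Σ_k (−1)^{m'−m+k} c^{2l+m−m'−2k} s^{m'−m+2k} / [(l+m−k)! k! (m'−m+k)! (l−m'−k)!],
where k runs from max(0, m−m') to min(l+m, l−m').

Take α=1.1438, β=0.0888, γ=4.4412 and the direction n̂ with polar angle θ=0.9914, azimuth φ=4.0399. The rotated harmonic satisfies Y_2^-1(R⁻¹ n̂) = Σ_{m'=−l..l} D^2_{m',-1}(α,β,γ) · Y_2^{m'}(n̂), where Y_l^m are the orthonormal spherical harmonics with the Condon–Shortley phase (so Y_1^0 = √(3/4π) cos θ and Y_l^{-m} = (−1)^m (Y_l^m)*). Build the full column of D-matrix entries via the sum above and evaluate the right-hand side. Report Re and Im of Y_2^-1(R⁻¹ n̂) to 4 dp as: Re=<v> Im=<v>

Need the full column D^2_{m',-1} for m'=−2..2 at α=1.1438, β=0.0888, γ=4.4412.
cos(β/2)=0.999014, sin(β/2)=0.044385
d^2_{-2,-1}: single k=1 term ⇒ +0.088509;  D = +0.079865+0.038148i
d^2_{-1,-1}: k∈[0..1] ⇒ +0.996064 -0.005899 = +0.990165;  D = +0.758476-0.636507i
d^2_{0,-1}: k∈[0..1] ⇒ -0.108400 +0.000214 = -0.108187;  D = +0.028981+0.104233i
d^2_{1,-1}: k∈[0..1] ⇒ +0.005899 -0.000004 = +0.005895;  D = -0.005823-0.000915i
d^2_{2,-1}: single k=0 term ⇒ -0.000175;  D = +0.000096-0.000146i
Y_2^{m'}(θ=0.9914,φ=4.0399) and Σ D·Y over m':
  (+0.0799+0.0381i)·(-0.0606-0.2636i)  (+0.7585-0.6365i)·(-0.2205+0.2769i)  (+0.0290+0.1042i)·(-0.0318+0.0000i)  (-0.0058-0.0009i)·(+0.2205+0.2769i)  (+0.0001-0.0001i)·(-0.0606+0.2636i)
Y_2^-1(R⁻¹ n̂) = +0.012306+0.321901i

Re=0.0123 Im=0.3219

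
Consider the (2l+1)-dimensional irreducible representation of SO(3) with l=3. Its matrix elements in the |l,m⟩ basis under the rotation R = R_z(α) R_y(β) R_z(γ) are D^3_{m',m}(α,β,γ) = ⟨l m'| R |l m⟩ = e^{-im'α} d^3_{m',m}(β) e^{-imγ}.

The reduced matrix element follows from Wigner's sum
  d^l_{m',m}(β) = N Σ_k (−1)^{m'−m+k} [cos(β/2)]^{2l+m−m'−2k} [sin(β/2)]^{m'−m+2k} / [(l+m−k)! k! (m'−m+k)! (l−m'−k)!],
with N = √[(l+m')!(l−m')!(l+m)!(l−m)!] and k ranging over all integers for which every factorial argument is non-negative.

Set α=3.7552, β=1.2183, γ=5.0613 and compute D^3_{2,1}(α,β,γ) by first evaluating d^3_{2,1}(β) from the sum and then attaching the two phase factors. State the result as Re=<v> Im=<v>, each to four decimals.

First d^3_{2,1}(β=1.2183), then the phase factors e^{-i(2)α} and e^{-i(1)γ}:
c=cos(1.2183/2)=0.820135, s=sin(1.2183/2)=0.572171; N=√[120·1·24·2]=75.894664
k: max(0,(1)−(2))=0 … min(3+(1),3−(2))=1
  k=0: (−1)^1·75.8947/(24)·0.8201^5·0.5722^1 = -0.671354
  k=1: (−1)^2·75.8947/(12)·0.8201^3·0.5722^3 = +0.653525
d^3_{2,1}(1.2183) = -0.671354 +0.653525 = -0.017829
Phases: e^{-i·(2)·3.7552}=+0.336862-0.941554i, e^{-i·(1)·5.0613}=+0.341875+0.939746i ⇒ D=-0.017829+0.000095i

Re=-0.0178 Im=0.0001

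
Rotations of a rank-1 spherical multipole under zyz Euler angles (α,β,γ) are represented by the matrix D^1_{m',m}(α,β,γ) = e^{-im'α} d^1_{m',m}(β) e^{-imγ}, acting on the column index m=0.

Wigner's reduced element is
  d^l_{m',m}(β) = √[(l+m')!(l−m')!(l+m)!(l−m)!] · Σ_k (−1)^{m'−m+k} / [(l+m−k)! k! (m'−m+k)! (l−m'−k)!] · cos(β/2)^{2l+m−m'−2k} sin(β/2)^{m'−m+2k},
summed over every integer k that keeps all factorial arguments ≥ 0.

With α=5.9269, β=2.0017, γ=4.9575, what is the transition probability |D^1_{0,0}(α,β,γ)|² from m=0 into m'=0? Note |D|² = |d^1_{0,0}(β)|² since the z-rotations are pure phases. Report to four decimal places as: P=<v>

First d^1_{0,0}(β=2.0017), then the phase factors e^{-i(0)α} and e^{-i(0)γ}:
With c≡cos(β/2)=0.539587 and s≡sin(β/2)=0.841930, N=[1·1·1·1]^{1/2}=1.000000
Admissible k: 0..1 (factorial args all ≥0)
  k=0: (−1)^0·1.0000/(1)·0.5396^2·0.8419^0 = +0.291154
  k=1: (−1)^1·1.0000/(1)·0.5396^0·0.8419^2 = -0.708846
d^1_{0,0}(2.0017) = +0.291154 -0.708846 = -0.417692
|D^1_{0,0}|² = |d^1_{0,0}(β)|² = (-0.417692)² = 0.174467 (the z-rotation phases have unit modulus)

P=0.1745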